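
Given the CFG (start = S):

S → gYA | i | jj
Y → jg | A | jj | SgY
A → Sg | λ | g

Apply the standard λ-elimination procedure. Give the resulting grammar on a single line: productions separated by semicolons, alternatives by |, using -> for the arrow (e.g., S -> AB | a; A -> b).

Nullable set: {A, Y}.
S -> gYA: Y, A nullable, giving g | gA | gY | gYA.
Drop A -> λ.
Y -> A: A nullable, giving A.
Y -> SgY: Y nullable, giving Sg | SgY.
Unchanged (no nullable symbols): S -> i; S -> jj; A -> Sg; A -> g; Y -> jg; Y -> jj.

S -> g | i | gA | gY | jj | gYA; A -> g | Sg; Y -> A | Sg | jg | jj | SgY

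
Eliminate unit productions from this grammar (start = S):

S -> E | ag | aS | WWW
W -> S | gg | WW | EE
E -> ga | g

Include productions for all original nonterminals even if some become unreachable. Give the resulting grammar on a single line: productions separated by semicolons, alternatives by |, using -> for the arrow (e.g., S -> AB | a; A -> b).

S -> g | aS | ag | ga | WWW; E -> g | ga; W -> g | EE | WW | aS | ag | ga | gg | WWW

Unit productions: S->E, W->S.
Unit pairs (A ⇒* B via units): (S,E), (W,E), (W,S).
S: inherits non-unit rules of {E, S} → WWW | aS | ag | g | ga.
E: inherits non-unit rules of {E} → g | ga.
W: inherits non-unit rules of {E, S, W} → EE | WW | WWW | aS | ag | g | ga | gg.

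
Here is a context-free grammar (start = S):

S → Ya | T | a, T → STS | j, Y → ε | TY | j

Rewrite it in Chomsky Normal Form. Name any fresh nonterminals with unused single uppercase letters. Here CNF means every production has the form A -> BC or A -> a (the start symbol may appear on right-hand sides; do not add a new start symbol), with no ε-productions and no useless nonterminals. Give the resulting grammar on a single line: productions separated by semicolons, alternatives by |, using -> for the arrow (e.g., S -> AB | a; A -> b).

Nullable: {Y}; after ε-elimination: S -> T | a | Ya; T -> j | STS; Y -> T | j | TY.
After unit-elimination: S -> a | j | Ya | STS; T -> j | STS; Y -> j | TY | STS.
TERM: introduce A -> a and substitute in every rule of length ≥2.
BIN: S -> STS becomes S -> SB, B -> TS; T -> STS becomes T -> SC, C -> TS; Y -> STS becomes Y -> SD, D -> TS.

S -> a | j | SB | YA; A -> a; B -> TS; C -> TS; D -> TS; T -> j | SC; Y -> j | SD | TY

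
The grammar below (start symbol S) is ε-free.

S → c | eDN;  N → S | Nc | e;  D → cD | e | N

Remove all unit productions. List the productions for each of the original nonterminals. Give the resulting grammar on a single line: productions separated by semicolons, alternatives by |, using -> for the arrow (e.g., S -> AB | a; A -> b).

Unit productions: D->N, N->S.
Unit pairs (A ⇒* B via units): (D,N), (D,S), (N,S).
S: inherits non-unit rules of {S} → c | eDN.
D: inherits non-unit rules of {D, N, S} → Nc | c | cD | e | eDN.
N: inherits non-unit rules of {N, S} → Nc | c | e | eDN.

S -> c | eDN; D -> c | e | Nc | cD | eDN; N -> c | e | Nc | eDN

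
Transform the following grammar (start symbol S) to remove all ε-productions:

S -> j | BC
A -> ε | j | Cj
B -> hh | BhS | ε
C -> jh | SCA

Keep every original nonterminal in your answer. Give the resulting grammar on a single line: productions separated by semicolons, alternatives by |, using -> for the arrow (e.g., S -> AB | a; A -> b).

Nullable set: {A, B}.
S -> BC: B nullable, giving BC | C.
Drop A -> ε.
Drop B -> ε.
B -> BhS: B nullable, giving BhS | hS.
C -> SCA: A nullable, giving SC | SCA.
Unchanged (no nullable symbols): S -> j; A -> Cj; A -> j; B -> hh; C -> jh.

S -> C | j | BC; A -> j | Cj; B -> hS | hh | BhS; C -> SC | jh | SCA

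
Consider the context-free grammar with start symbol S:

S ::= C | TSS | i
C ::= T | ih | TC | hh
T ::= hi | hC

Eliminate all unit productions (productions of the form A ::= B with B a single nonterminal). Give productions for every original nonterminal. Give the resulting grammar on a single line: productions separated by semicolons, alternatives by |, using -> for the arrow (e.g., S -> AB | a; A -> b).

Unit productions: C->T, S->C.
Unit pairs (A ⇒* B via units): (C,T), (S,C), (S,T).
S: inherits non-unit rules of {C, S, T} → TC | TSS | hC | hh | hi | i | ih.
C: inherits non-unit rules of {C, T} → TC | hC | hh | hi | ih.
T: inherits non-unit rules of {T} → hC | hi.

S -> i | TC | hC | hh | hi | ih | TSS; C -> TC | hC | hh | hi | ih; T -> hC | hi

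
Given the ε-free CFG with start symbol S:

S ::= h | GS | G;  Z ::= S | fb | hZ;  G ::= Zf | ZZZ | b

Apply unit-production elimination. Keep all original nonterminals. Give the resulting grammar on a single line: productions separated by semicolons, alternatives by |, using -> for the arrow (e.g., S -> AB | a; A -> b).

Unit productions: S->G, Z->S.
Unit pairs (A ⇒* B via units): (S,G), (Z,G), (Z,S).
S: inherits non-unit rules of {G, S} → GS | ZZZ | Zf | b | h.
G: inherits non-unit rules of {G} → ZZZ | Zf | b.
Z: inherits non-unit rules of {G, S, Z} → GS | ZZZ | Zf | b | fb | h | hZ.

S -> b | h | GS | Zf | ZZZ; G -> b | Zf | ZZZ; Z -> b | h | GS | Zf | fb | hZ | ZZZ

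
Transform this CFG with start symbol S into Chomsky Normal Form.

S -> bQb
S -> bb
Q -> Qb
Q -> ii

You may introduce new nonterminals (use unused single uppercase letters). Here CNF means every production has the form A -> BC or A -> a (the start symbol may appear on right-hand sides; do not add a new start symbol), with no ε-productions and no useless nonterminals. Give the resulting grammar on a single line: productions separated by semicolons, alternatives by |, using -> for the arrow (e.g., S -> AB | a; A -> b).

S -> AA | AC; A -> b; B -> i; C -> QA; Q -> BB | QA

No ε-productions.
No unit productions to eliminate.
TERM: introduce A -> b, B -> i and substitute in every rule of length ≥2.
BIN: S -> AQA becomes S -> AC, C -> QA.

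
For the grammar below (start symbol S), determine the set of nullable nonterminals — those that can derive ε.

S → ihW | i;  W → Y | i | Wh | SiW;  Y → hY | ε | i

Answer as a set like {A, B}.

Directly nullable (have an ε-rule): {Y}.
W is nullable via W -> Y (every symbol on the right is already known nullable).
Not nullable: S — each has a terminal in every rule's right-hand side or depends on a non-nullable symbol.

{W, Y}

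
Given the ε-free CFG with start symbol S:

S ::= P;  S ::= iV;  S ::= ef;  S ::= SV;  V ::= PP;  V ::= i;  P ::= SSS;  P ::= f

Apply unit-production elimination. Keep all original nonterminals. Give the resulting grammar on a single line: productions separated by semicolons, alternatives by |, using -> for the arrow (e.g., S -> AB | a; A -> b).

Unit productions: S->P.
Unit pairs (A ⇒* B via units): (S,P).
S: inherits non-unit rules of {P, S} → SSS | SV | ef | f | iV.
P: inherits non-unit rules of {P} → SSS | f.
V: inherits non-unit rules of {V} → PP | i.

S -> f | SV | ef | iV | SSS; P -> f | SSS; V -> i | PP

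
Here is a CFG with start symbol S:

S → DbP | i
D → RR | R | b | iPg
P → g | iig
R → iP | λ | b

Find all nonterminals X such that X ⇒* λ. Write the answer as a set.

{D, R}

Directly nullable (have an ε-rule): {R}.
D is nullable via D -> R (every symbol on the right is already known nullable).
Not nullable: P, S — each has a terminal in every rule's right-hand side or depends on a non-nullable symbol.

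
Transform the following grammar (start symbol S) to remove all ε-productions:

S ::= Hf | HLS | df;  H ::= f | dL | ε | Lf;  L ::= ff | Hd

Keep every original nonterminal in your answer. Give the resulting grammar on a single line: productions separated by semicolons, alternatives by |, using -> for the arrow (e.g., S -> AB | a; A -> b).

S -> f | Hf | LS | df | HLS; H -> f | Lf | dL; L -> d | Hd | ff

Nullable set: {H}.
S -> HLS: H nullable, giving HLS | LS.
S -> Hf: H nullable, giving Hf | f.
Drop H -> ε.
L -> Hd: H nullable, giving Hd | d.
Unchanged (no nullable symbols): S -> df; H -> Lf; H -> dL; H -> f; L -> ff.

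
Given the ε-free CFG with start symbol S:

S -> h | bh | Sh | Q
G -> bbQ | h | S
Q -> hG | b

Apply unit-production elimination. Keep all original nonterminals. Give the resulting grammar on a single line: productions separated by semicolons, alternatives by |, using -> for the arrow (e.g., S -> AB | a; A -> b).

S -> b | h | Sh | bh | hG; G -> b | h | Sh | bh | hG | bbQ; Q -> b | hG

Unit productions: G->S, S->Q.
Unit pairs (A ⇒* B via units): (G,Q), (G,S), (S,Q).
S: inherits non-unit rules of {Q, S} → Sh | b | bh | h | hG.
G: inherits non-unit rules of {G, Q, S} → Sh | b | bbQ | bh | h | hG.
Q: inherits non-unit rules of {Q} → b | hG.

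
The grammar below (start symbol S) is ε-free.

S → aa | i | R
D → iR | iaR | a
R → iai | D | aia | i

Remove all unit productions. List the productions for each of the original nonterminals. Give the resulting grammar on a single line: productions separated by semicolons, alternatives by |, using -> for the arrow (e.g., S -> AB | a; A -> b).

Unit productions: R->D, S->R.
Unit pairs (A ⇒* B via units): (R,D), (S,D), (S,R).
S: inherits non-unit rules of {D, R, S} → a | aa | aia | i | iR | iaR | iai.
D: inherits non-unit rules of {D} → a | iR | iaR.
R: inherits non-unit rules of {D, R} → a | aia | i | iR | iaR | iai.

S -> a | i | aa | iR | aia | iaR | iai; D -> a | iR | iaR; R -> a | i | iR | aia | iaR | iai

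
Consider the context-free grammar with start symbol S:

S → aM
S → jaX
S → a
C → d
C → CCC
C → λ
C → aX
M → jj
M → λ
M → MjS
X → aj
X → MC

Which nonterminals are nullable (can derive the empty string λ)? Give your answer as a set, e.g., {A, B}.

Directly nullable (have an ε-rule): {C, M}.
X is nullable via X -> MC (every symbol on the right is already known nullable).
Not nullable: S — each has a terminal in every rule's right-hand side or depends on a non-nullable symbol.

{C, M, X}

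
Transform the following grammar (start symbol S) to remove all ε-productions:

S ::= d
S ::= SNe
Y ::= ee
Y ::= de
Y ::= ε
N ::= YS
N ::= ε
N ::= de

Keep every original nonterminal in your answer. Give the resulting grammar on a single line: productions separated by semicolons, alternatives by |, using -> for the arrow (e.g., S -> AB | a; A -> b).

S -> d | Se | SNe; N -> S | YS | de; Y -> de | ee

Nullable set: {N, Y}.
S -> SNe: N nullable, giving SNe | Se.
Drop N -> ε.
N -> YS: Y nullable, giving S | YS.
Drop Y -> ε.
Unchanged (no nullable symbols): S -> d; N -> de; Y -> de; Y -> ee.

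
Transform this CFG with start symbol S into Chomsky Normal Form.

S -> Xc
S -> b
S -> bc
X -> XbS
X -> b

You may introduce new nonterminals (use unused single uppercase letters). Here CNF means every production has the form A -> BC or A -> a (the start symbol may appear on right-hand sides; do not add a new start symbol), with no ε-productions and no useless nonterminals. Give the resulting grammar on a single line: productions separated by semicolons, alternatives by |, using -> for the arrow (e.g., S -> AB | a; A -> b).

S -> b | BA | XA; A -> c; B -> b; C -> BS; X -> b | XC

No ε-productions.
No unit productions to eliminate.
TERM: introduce B -> b, A -> c and substitute in every rule of length ≥2.
BIN: X -> XBS becomes X -> XC, C -> BS.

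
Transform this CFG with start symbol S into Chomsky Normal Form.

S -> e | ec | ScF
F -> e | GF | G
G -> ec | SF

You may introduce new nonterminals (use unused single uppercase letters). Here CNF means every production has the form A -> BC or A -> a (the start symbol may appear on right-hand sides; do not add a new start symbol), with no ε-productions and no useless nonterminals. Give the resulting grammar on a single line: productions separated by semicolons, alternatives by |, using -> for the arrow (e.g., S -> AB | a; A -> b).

S -> e | AB | SC; A -> e; B -> c; C -> BF; F -> e | AB | GF | SF; G -> AB | SF

No ε-productions.
After unit-elimination: S -> e | ec | ScF; F -> e | GF | SF | ec; G -> SF | ec.
TERM: introduce B -> c, A -> e and substitute in every rule of length ≥2.
BIN: S -> SBF becomes S -> SC, C -> BF.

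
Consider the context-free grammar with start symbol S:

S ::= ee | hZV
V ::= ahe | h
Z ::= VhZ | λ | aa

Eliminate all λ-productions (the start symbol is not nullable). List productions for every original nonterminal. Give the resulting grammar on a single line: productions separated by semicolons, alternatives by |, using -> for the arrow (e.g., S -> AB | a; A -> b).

Nullable set: {Z}.
S -> hZV: Z nullable, giving hV | hZV.
Drop Z -> λ.
Z -> VhZ: Z nullable, giving Vh | VhZ.
Unchanged (no nullable symbols): S -> ee; V -> ahe; V -> h; Z -> aa.

S -> ee | hV | hZV; V -> h | ahe; Z -> Vh | aa | VhZ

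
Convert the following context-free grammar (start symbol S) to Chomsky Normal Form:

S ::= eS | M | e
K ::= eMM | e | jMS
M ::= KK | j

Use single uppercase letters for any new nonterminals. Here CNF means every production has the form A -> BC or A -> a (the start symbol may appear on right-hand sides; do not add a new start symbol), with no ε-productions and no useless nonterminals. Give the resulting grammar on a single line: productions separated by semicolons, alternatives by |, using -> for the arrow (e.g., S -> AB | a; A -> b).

No ε-productions.
After unit-elimination: S -> e | j | KK | eS; K -> e | eMM | jMS; M -> j | KK.
TERM: introduce A -> e, B -> j and substitute in every rule of length ≥2.
BIN: K -> AMM becomes K -> AC, C -> MM; K -> BMS becomes K -> BD, D -> MS.

S -> e | j | AS | KK; A -> e; B -> j; C -> MM; D -> MS; K -> e | AC | BD; M -> j | KK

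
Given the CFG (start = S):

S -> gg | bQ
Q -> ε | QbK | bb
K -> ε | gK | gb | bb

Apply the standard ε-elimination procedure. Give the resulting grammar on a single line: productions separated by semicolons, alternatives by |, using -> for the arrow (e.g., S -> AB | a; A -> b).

Nullable set: {K, Q}.
S -> bQ: Q nullable, giving b | bQ.
Drop K -> ε.
K -> gK: K nullable, giving g | gK.
Drop Q -> ε.
Q -> QbK: Q, K nullable, giving Qb | QbK | b | bK.
Unchanged (no nullable symbols): S -> gg; K -> bb; K -> gb; Q -> bb.

S -> b | bQ | gg; K -> g | bb | gK | gb; Q -> b | Qb | bK | bb | QbK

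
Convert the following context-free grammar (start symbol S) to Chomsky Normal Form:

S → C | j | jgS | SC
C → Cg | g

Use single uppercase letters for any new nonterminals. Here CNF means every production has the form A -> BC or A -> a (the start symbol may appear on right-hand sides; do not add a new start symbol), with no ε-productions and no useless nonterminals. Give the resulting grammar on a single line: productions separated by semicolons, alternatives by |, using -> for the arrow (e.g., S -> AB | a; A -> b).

No ε-productions.
After unit-elimination: S -> g | j | Cg | SC | jgS; C -> g | Cg.
TERM: introduce A -> g, B -> j and substitute in every rule of length ≥2.
BIN: S -> BAS becomes S -> BD, D -> AS.

S -> g | j | BD | CA | SC; A -> g; B -> j; C -> g | CA; D -> AS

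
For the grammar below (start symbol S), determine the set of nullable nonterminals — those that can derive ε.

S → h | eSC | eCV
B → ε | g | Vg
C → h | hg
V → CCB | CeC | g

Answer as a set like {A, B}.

Directly nullable (have an ε-rule): {B}.
Not nullable: C, S, V — each has a terminal in every rule's right-hand side or depends on a non-nullable symbol.

{B}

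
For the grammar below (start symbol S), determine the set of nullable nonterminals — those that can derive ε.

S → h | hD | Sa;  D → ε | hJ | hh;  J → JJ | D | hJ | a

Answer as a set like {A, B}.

{D, J}

Directly nullable (have an ε-rule): {D}.
J is nullable via J -> D (every symbol on the right is already known nullable).
Not nullable: S — each has a terminal in every rule's right-hand side or depends on a non-nullable symbol.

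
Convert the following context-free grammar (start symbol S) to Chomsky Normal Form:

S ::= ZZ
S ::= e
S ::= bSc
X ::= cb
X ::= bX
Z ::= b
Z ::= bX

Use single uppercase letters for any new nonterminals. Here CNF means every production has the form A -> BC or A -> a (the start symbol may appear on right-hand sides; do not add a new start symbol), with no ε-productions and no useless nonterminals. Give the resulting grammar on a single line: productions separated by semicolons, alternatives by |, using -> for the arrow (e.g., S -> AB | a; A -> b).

S -> e | AC | ZZ; A -> b; B -> c; C -> SB; X -> AX | BA; Z -> b | AX

No ε-productions.
No unit productions to eliminate.
TERM: introduce A -> b, B -> c and substitute in every rule of length ≥2.
BIN: S -> ASB becomes S -> AC, C -> SB.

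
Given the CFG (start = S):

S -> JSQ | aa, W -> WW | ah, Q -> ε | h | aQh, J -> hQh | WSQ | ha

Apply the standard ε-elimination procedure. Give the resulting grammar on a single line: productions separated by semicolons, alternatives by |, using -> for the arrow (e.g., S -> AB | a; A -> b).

Nullable set: {Q}.
S -> JSQ: Q nullable, giving JS | JSQ.
J -> WSQ: Q nullable, giving WS | WSQ.
J -> hQh: Q nullable, giving hQh | hh.
Drop Q -> ε.
Q -> aQh: Q nullable, giving aQh | ah.
Unchanged (no nullable symbols): S -> aa; J -> ha; Q -> h; W -> WW; W -> ah.

S -> JS | aa | JSQ; J -> WS | ha | hh | WSQ | hQh; Q -> h | ah | aQh; W -> WW | ah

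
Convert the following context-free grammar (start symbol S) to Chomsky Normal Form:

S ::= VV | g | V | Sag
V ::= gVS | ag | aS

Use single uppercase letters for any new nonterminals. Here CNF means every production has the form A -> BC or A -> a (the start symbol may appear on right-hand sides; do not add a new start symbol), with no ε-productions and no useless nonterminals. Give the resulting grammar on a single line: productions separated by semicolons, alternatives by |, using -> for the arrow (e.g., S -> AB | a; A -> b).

No ε-productions.
After unit-elimination: S -> g | VV | aS | ag | Sag | gVS; V -> aS | ag | gVS.
TERM: introduce A -> a, B -> g and substitute in every rule of length ≥2.
BIN: S -> BVS becomes S -> BC, C -> VS; S -> SAB becomes S -> SD, D -> AB; V -> BVS becomes V -> BE, E -> VS.

S -> g | AB | AS | BC | SD | VV; A -> a; B -> g; C -> VS; D -> AB; E -> VS; V -> AB | AS | BE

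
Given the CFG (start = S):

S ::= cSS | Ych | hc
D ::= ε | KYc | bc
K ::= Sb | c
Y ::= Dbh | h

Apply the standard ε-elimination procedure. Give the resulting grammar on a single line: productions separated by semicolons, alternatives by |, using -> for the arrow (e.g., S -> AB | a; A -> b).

Nullable set: {D}.
Drop D -> ε.
Y -> Dbh: D nullable, giving Dbh | bh.
Unchanged (no nullable symbols): S -> Ych; S -> cSS; S -> hc; D -> KYc; D -> bc; K -> Sb; K -> c; Y -> h.

S -> hc | Ych | cSS; D -> bc | KYc; K -> c | Sb; Y -> h | bh | Dbh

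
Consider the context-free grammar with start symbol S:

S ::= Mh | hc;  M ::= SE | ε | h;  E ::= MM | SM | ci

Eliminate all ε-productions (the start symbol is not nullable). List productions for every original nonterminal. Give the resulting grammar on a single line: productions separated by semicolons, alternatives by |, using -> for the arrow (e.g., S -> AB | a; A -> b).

Nullable set: {E, M}.
S -> Mh: M nullable, giving Mh | h.
E -> MM: M, M nullable, giving M | MM.
E -> SM: M nullable, giving S | SM.
Drop M -> ε.
M -> SE: E nullable, giving S | SE.
Unchanged (no nullable symbols): S -> hc; E -> ci; M -> h.

S -> h | Mh | hc; E -> M | S | MM | SM | ci; M -> S | h | SE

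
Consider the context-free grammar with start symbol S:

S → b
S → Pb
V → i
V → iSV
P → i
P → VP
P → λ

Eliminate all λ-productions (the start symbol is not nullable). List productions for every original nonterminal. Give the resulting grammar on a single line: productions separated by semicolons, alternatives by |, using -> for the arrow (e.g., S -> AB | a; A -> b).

S -> b | Pb; P -> V | i | VP; V -> i | iSV

Nullable set: {P}.
S -> Pb: P nullable, giving Pb | b.
Drop P -> λ.
P -> VP: P nullable, giving V | VP.
Unchanged (no nullable symbols): S -> b; P -> i; V -> i; V -> iSV.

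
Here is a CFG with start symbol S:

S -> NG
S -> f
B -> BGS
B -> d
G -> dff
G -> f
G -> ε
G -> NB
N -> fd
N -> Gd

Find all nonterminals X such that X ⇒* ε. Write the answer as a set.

Directly nullable (have an ε-rule): {G}.
Not nullable: B, N, S — each has a terminal in every rule's right-hand side or depends on a non-nullable symbol.

{G}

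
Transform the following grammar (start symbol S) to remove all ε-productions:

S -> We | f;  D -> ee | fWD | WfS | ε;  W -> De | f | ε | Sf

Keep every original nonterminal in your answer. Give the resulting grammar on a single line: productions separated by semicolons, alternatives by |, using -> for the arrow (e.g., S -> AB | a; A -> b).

Nullable set: {D, W}.
S -> We: W nullable, giving We | e.
Drop D -> ε.
D -> WfS: W nullable, giving WfS | fS.
D -> fWD: W, D nullable, giving f | fD | fW | fWD.
Drop W -> ε.
W -> De: D nullable, giving De | e.
Unchanged (no nullable symbols): S -> f; D -> ee; W -> Sf; W -> f.

S -> e | f | We; D -> f | ee | fD | fS | fW | WfS | fWD; W -> e | f | De | Sf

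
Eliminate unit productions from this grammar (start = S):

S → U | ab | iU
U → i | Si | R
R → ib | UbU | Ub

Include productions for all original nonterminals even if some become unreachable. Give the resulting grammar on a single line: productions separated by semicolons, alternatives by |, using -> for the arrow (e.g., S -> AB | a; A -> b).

S -> i | Si | Ub | ab | iU | ib | UbU; R -> Ub | ib | UbU; U -> i | Si | Ub | ib | UbU

Unit productions: S->U, U->R.
Unit pairs (A ⇒* B via units): (S,R), (S,U), (U,R).
S: inherits non-unit rules of {R, S, U} → Si | Ub | UbU | ab | i | iU | ib.
R: inherits non-unit rules of {R} → Ub | UbU | ib.
U: inherits non-unit rules of {R, U} → Si | Ub | UbU | i | ib.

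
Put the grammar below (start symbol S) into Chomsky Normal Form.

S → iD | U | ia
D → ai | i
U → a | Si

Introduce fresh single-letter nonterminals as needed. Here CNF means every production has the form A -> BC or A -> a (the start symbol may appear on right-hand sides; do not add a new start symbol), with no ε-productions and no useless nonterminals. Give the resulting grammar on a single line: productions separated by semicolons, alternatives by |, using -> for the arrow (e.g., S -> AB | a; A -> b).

S -> a | BA | BD | SB; A -> a; B -> i; D -> i | AB

No ε-productions.
After unit-elimination: S -> a | Si | iD | ia; D -> i | ai; U -> a | Si.
TERM: introduce A -> a, B -> i and substitute in every rule of length ≥2.
Drop unreachable/unproductive: U.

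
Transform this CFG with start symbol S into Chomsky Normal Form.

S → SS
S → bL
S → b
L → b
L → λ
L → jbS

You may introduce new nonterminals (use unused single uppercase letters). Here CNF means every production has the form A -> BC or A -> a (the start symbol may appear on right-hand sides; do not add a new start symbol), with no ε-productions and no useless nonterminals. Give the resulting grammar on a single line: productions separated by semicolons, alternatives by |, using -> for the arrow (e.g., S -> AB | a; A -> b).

S -> b | BL | SS; A -> j; B -> b; C -> BS; L -> b | AC

Nullable: {L}; after ε-elimination: S -> b | SS | bL; L -> b | jbS.
No unit productions to eliminate.
TERM: introduce B -> b, A -> j and substitute in every rule of length ≥2.
BIN: L -> ABS becomes L -> AC, C -> BS.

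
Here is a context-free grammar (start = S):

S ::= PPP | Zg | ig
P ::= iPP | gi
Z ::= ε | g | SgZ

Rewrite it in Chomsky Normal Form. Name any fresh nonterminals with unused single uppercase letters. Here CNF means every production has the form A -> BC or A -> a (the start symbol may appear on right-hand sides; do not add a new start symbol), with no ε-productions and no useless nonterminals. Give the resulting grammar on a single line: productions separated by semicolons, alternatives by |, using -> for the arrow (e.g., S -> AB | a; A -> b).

S -> g | BA | PD | ZA; A -> g; B -> i; C -> PP; D -> PP; E -> AZ; P -> AB | BC; Z -> g | SA | SE

Nullable: {Z}; after ε-elimination: S -> g | Zg | ig | PPP; P -> gi | iPP; Z -> g | Sg | SgZ.
No unit productions to eliminate.
TERM: introduce A -> g, B -> i and substitute in every rule of length ≥2.
BIN: P -> BPP becomes P -> BC, C -> PP; S -> PPP becomes S -> PD, D -> PP; Z -> SAZ becomes Z -> SE, E -> AZ.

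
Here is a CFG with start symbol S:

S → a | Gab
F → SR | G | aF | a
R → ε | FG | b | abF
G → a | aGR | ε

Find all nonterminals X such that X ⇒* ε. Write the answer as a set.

{F, G, R}

Directly nullable (have an ε-rule): {G, R}.
F is nullable via F -> G (every symbol on the right is already known nullable).
Not nullable: S — each has a terminal in every rule's right-hand side or depends on a non-nullable symbol.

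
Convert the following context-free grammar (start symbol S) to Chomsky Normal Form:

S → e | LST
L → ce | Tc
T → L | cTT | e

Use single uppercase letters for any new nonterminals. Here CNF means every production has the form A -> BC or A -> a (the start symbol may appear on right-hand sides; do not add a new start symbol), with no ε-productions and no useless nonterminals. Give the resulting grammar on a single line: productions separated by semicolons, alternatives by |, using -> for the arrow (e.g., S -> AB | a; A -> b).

S -> e | LC; A -> c; B -> e; C -> ST; D -> TT; L -> AB | TA; T -> e | AB | AD | TA

No ε-productions.
After unit-elimination: S -> e | LST; L -> Tc | ce; T -> e | Tc | ce | cTT.
TERM: introduce A -> c, B -> e and substitute in every rule of length ≥2.
BIN: S -> LST becomes S -> LC, C -> ST; T -> ATT becomes T -> AD, D -> TT.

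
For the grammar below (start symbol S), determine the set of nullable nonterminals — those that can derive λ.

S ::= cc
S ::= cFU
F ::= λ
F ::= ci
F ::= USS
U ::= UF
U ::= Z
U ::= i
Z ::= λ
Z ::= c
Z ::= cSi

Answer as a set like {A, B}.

Directly nullable (have an ε-rule): {F, Z}.
U is nullable via U -> Z (every symbol on the right is already known nullable).
Not nullable: S — each has a terminal in every rule's right-hand side or depends on a non-nullable symbol.

{F, U, Z}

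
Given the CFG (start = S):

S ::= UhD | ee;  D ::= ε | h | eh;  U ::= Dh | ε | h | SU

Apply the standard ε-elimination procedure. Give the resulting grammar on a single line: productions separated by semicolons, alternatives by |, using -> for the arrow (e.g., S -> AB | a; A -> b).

Nullable set: {D, U}.
S -> UhD: U, D nullable, giving Uh | UhD | h | hD.
Drop D -> ε.
Drop U -> ε.
U -> Dh: D nullable, giving Dh | h.
U -> SU: U nullable, giving S | SU.
Unchanged (no nullable symbols): S -> ee; D -> eh; D -> h; U -> h.

S -> h | Uh | ee | hD | UhD; D -> h | eh; U -> S | h | Dh | SU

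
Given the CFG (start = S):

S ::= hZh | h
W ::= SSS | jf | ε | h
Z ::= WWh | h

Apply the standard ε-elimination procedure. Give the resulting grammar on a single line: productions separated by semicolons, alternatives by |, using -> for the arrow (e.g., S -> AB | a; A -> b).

Nullable set: {W}.
Drop W -> ε.
Z -> WWh: W, W nullable, giving WWh | Wh | h.
Unchanged (no nullable symbols): S -> h; S -> hZh; W -> SSS; W -> h; W -> jf; Z -> h.

S -> h | hZh; W -> h | jf | SSS; Z -> h | Wh | WWh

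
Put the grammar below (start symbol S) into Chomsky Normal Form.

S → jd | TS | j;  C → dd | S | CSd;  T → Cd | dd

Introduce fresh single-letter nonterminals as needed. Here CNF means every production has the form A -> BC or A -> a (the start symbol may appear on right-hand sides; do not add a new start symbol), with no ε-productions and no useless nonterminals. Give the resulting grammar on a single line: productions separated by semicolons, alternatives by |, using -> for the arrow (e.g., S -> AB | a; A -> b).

S -> j | BA | TS; A -> d; B -> j; C -> j | AA | BA | CD | TS; D -> SA; T -> AA | CA

No ε-productions.
After unit-elimination: S -> j | TS | jd; C -> j | TS | dd | jd | CSd; T -> Cd | dd.
TERM: introduce A -> d, B -> j and substitute in every rule of length ≥2.
BIN: C -> CSA becomes C -> CD, D -> SA.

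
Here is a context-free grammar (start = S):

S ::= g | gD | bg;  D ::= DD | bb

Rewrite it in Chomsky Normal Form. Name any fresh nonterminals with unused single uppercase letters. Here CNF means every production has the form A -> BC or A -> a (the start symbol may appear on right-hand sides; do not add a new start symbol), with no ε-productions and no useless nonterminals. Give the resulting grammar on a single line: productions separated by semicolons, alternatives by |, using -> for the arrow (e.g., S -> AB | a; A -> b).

No ε-productions.
No unit productions to eliminate.
TERM: introduce A -> b, B -> g and substitute in every rule of length ≥2.

S -> g | AB | BD; A -> b; B -> g; D -> AA | DD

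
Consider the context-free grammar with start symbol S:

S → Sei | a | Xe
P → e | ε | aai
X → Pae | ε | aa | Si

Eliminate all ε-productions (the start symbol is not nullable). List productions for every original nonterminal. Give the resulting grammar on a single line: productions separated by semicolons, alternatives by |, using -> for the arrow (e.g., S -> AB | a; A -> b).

S -> a | e | Xe | Sei; P -> e | aai; X -> Si | aa | ae | Pae

Nullable set: {P, X}.
S -> Xe: X nullable, giving Xe | e.
Drop P -> ε.
Drop X -> ε.
X -> Pae: P nullable, giving Pae | ae.
Unchanged (no nullable symbols): S -> Sei; S -> a; P -> aai; P -> e; X -> Si; X -> aa.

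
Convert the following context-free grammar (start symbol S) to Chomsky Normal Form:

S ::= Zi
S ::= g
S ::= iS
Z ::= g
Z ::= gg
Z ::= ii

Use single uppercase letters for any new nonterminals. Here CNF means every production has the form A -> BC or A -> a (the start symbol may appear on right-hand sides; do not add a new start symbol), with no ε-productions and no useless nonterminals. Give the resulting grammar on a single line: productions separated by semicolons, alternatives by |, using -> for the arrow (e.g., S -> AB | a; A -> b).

S -> g | AS | ZA; A -> i; B -> g; Z -> g | AA | BB

No ε-productions.
No unit productions to eliminate.
TERM: introduce B -> g, A -> i and substitute in every rule of length ≥2.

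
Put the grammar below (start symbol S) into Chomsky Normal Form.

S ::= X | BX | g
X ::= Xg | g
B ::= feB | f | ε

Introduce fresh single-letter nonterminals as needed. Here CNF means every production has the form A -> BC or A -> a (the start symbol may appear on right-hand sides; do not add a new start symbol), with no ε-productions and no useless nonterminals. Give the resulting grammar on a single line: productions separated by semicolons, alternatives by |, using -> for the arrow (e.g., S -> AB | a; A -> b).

Nullable: {B}; after ε-elimination: S -> X | g | BX; B -> f | fe | feB; X -> g | Xg.
After unit-elimination: S -> g | BX | Xg; B -> f | fe | feB; X -> g | Xg.
TERM: introduce C -> e, A -> f, D -> g and substitute in every rule of length ≥2.
BIN: B -> ACB becomes B -> AE, E -> CB.

S -> g | BX | XD; A -> f; B -> f | AC | AE; C -> e; D -> g; E -> CB; X -> g | XD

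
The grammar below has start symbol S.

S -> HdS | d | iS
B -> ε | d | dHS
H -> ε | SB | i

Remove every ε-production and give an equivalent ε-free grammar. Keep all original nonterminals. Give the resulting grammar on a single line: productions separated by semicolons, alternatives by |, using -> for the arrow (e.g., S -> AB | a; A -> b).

Nullable set: {B, H}.
S -> HdS: H nullable, giving HdS | dS.
Drop B -> ε.
B -> dHS: H nullable, giving dHS | dS.
Drop H -> ε.
H -> SB: B nullable, giving S | SB.
Unchanged (no nullable symbols): S -> d; S -> iS; B -> d; H -> i.

S -> d | dS | iS | HdS; B -> d | dS | dHS; H -> S | i | SB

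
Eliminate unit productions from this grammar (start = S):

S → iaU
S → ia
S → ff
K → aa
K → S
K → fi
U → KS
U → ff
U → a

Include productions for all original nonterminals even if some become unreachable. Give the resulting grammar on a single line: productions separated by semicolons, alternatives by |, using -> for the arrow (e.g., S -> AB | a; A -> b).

Unit productions: K->S.
Unit pairs (A ⇒* B via units): (K,S).
S: inherits non-unit rules of {S} → ff | ia | iaU.
K: inherits non-unit rules of {K, S} → aa | ff | fi | ia | iaU.
U: inherits non-unit rules of {U} → KS | a | ff.

S -> ff | ia | iaU; K -> aa | ff | fi | ia | iaU; U -> a | KS | ff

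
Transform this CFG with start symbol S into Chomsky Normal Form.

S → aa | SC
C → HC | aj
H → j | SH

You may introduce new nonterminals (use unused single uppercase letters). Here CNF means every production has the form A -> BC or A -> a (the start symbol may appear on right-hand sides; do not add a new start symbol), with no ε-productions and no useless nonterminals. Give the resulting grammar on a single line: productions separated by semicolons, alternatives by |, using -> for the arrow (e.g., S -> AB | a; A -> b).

S -> AA | SC; A -> a; B -> j; C -> AB | HC; H -> j | SH

No ε-productions.
No unit productions to eliminate.
TERM: introduce A -> a, B -> j and substitute in every rule of length ≥2.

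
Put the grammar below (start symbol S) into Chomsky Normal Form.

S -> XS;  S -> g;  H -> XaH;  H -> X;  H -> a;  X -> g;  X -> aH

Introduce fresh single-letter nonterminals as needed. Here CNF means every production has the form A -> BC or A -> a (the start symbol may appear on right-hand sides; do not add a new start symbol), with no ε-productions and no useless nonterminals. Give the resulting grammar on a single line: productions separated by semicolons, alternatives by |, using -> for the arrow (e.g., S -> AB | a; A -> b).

No ε-productions.
After unit-elimination: S -> g | XS; H -> a | g | aH | XaH; X -> g | aH.
TERM: introduce A -> a and substitute in every rule of length ≥2.
BIN: H -> XAH becomes H -> XB, B -> AH.

S -> g | XS; A -> a; B -> AH; H -> a | g | AH | XB; X -> g | AH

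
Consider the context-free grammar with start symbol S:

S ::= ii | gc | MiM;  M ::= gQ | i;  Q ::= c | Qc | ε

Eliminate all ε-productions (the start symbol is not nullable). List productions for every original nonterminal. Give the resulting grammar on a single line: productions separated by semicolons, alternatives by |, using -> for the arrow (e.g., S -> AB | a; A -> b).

Nullable set: {Q}.
M -> gQ: Q nullable, giving g | gQ.
Drop Q -> ε.
Q -> Qc: Q nullable, giving Qc | c.
Unchanged (no nullable symbols): S -> MiM; S -> gc; S -> ii; M -> i; Q -> c.

S -> gc | ii | MiM; M -> g | i | gQ; Q -> c | Qc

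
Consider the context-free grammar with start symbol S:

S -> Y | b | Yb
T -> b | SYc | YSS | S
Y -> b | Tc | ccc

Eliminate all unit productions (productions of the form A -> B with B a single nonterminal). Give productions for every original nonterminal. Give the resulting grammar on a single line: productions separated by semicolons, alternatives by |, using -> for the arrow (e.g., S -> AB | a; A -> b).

Unit productions: S->Y, T->S.
Unit pairs (A ⇒* B via units): (S,Y), (T,S), (T,Y).
S: inherits non-unit rules of {S, Y} → Tc | Yb | b | ccc.
T: inherits non-unit rules of {S, T, Y} → SYc | Tc | YSS | Yb | b | ccc.
Y: inherits non-unit rules of {Y} → Tc | b | ccc.

S -> b | Tc | Yb | ccc; T -> b | Tc | Yb | SYc | YSS | ccc; Y -> b | Tc | ccc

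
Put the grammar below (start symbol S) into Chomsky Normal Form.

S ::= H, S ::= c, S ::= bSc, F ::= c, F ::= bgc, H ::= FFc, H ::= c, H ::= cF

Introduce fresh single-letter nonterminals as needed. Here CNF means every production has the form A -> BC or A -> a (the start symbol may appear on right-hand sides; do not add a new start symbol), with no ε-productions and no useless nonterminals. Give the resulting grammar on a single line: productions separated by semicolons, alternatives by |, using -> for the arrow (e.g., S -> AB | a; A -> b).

No ε-productions.
After unit-elimination: S -> c | cF | FFc | bSc; F -> c | bgc; H -> c | cF | FFc.
TERM: introduce A -> b, C -> c, B -> g and substitute in every rule of length ≥2.
BIN: F -> ABC becomes F -> AD, D -> BC; H -> FFC becomes H -> FE, E -> FC; S -> ASC becomes S -> AG, G -> SC; S -> FFC becomes S -> FJ, J -> FC.
Drop unreachable/unproductive: H.

S -> c | AG | CF | FJ; A -> b; B -> g; C -> c; D -> BC; F -> c | AD; G -> SC; J -> FC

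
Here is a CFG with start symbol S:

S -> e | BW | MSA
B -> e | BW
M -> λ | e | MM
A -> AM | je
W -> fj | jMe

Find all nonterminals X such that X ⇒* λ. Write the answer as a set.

{M}

Directly nullable (have an ε-rule): {M}.
Not nullable: A, B, S, W — each has a terminal in every rule's right-hand side or depends on a non-nullable symbol.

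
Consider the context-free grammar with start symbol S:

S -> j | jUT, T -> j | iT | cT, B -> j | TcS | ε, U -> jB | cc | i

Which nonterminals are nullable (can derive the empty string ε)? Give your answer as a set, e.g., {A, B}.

{B}

Directly nullable (have an ε-rule): {B}.
Not nullable: S, T, U — each has a terminal in every rule's right-hand side or depends on a non-nullable symbol.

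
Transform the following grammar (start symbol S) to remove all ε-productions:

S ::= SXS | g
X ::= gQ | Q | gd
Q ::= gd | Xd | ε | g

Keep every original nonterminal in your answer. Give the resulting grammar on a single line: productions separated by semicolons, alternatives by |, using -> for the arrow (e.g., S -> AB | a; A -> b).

S -> g | SS | SXS; Q -> d | g | Xd | gd; X -> Q | g | gQ | gd

Nullable set: {Q, X}.
S -> SXS: X nullable, giving SS | SXS.
Drop Q -> ε.
Q -> Xd: X nullable, giving Xd | d.
X -> Q: Q nullable, giving Q.
X -> gQ: Q nullable, giving g | gQ.
Unchanged (no nullable symbols): S -> g; Q -> g; Q -> gd; X -> gd.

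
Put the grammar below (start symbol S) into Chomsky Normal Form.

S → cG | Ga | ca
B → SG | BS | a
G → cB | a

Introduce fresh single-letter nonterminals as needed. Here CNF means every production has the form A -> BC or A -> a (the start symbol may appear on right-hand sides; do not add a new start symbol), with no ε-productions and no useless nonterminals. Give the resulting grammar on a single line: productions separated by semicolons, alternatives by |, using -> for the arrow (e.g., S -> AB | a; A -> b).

No ε-productions.
No unit productions to eliminate.
TERM: introduce C -> a, A -> c and substitute in every rule of length ≥2.

S -> AC | AG | GC; A -> c; B -> a | BS | SG; C -> a; G -> a | AB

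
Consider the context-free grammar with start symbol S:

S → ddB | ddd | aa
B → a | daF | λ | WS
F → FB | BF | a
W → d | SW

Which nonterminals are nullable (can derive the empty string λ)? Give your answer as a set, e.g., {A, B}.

{B}

Directly nullable (have an ε-rule): {B}.
Not nullable: F, S, W — each has a terminal in every rule's right-hand side or depends on a non-nullable symbol.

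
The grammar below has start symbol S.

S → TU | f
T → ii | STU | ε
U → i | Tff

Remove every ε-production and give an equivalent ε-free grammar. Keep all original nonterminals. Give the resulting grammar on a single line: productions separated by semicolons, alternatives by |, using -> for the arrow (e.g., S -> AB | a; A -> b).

Nullable set: {T}.
S -> TU: T nullable, giving TU | U.
Drop T -> ε.
T -> STU: T nullable, giving STU | SU.
U -> Tff: T nullable, giving Tff | ff.
Unchanged (no nullable symbols): S -> f; T -> ii; U -> i.

S -> U | f | TU; T -> SU | ii | STU; U -> i | ff | Tff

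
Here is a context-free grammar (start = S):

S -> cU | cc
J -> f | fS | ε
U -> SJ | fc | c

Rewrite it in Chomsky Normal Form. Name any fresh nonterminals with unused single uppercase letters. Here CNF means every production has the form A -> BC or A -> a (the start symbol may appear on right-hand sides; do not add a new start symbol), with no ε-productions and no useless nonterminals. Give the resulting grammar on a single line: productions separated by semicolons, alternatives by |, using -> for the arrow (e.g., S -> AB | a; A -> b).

Nullable: {J}; after ε-elimination: S -> cU | cc; J -> f | fS; U -> S | c | SJ | fc.
After unit-elimination: S -> cU | cc; J -> f | fS; U -> c | SJ | cU | cc | fc.
TERM: introduce B -> c, A -> f and substitute in every rule of length ≥2.

S -> BB | BU; A -> f; B -> c; J -> f | AS; U -> c | AB | BB | BU | SJ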